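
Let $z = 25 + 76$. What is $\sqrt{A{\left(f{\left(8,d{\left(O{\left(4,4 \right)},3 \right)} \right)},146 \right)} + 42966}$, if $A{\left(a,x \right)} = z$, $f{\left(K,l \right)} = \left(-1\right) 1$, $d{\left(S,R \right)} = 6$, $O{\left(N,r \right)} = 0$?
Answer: $\sqrt{43067} \approx 207.53$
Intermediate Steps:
$f{\left(K,l \right)} = -1$
$z = 101$
$A{\left(a,x \right)} = 101$
$\sqrt{A{\left(f{\left(8,d{\left(O{\left(4,4 \right)},3 \right)} \right)},146 \right)} + 42966} = \sqrt{101 + 42966} = \sqrt{43067}$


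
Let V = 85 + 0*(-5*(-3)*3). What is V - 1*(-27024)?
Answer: 27109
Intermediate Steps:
V = 85 (V = 85 + 0*(15*3) = 85 + 0*45 = 85 + 0 = 85)
V - 1*(-27024) = 85 - 1*(-27024) = 85 + 27024 = 27109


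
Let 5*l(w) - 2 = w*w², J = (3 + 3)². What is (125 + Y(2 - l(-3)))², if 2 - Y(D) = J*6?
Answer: 7921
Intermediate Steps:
J = 36 (J = 6² = 36)
l(w) = ⅖ + w³/5 (l(w) = ⅖ + (w*w²)/5 = ⅖ + w³/5)
Y(D) = -214 (Y(D) = 2 - 36*6 = 2 - 1*216 = 2 - 216 = -214)
(125 + Y(2 - l(-3)))² = (125 - 214)² = (-89)² = 7921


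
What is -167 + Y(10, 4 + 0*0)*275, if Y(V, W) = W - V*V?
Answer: -26567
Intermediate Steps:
Y(V, W) = W - V²
-167 + Y(10, 4 + 0*0)*275 = -167 + ((4 + 0*0) - 1*10²)*275 = -167 + ((4 + 0) - 1*100)*275 = -167 + (4 - 100)*275 = -167 - 96*275 = -167 - 26400 = -26567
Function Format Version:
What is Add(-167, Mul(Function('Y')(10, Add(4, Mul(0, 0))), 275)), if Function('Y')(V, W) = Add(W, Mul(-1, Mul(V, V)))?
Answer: -26567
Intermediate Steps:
Function('Y')(V, W) = Add(W, Mul(-1, Pow(V, 2)))
Add(-167, Mul(Function('Y')(10, Add(4, Mul(0, 0))), 275)) = Add(-167, Mul(Add(Add(4, Mul(0, 0)), Mul(-1, Pow(10, 2))), 275)) = Add(-167, Mul(Add(Add(4, 0), Mul(-1, 100)), 275)) = Add(-167, Mul(Add(4, -100), 275)) = Add(-167, Mul(-96, 275)) = Add(-167, -26400) = -26567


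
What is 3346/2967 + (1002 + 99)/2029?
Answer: 10055701/6020043 ≈ 1.6704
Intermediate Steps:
3346/2967 + (1002 + 99)/2029 = 3346*(1/2967) + 1101*(1/2029) = 3346/2967 + 1101/2029 = 10055701/6020043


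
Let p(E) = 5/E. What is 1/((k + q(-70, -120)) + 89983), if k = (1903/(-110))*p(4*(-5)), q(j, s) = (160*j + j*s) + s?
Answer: 40/3482693 ≈ 1.1485e-5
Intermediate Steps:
q(j, s) = s + 160*j + j*s
k = 173/40 (k = (1903/(-110))*(5/((4*(-5)))) = (1903*(-1/110))*(5/(-20)) = -173*(-1)/(2*20) = -173/10*(-1/4) = 173/40 ≈ 4.3250)
1/((k + q(-70, -120)) + 89983) = 1/((173/40 + (-120 + 160*(-70) - 70*(-120))) + 89983) = 1/((173/40 + (-120 - 11200 + 8400)) + 89983) = 1/((173/40 - 2920) + 89983) = 1/(-116627/40 + 89983) = 1/(3482693/40) = 40/3482693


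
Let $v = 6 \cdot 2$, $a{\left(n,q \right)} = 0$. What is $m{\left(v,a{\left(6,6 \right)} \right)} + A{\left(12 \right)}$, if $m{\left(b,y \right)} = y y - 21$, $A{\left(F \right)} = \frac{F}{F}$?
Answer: $-20$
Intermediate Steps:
$A{\left(F \right)} = 1$
$v = 12$
$m{\left(b,y \right)} = -21 + y^{2}$ ($m{\left(b,y \right)} = y^{2} - 21 = -21 + y^{2}$)
$m{\left(v,a{\left(6,6 \right)} \right)} + A{\left(12 \right)} = \left(-21 + 0^{2}\right) + 1 = \left(-21 + 0\right) + 1 = -21 + 1 = -20$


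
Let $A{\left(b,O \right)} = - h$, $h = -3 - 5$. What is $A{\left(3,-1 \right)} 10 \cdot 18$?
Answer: $1440$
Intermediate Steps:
$h = -8$
$A{\left(b,O \right)} = 8$ ($A{\left(b,O \right)} = \left(-1\right) \left(-8\right) = 8$)
$A{\left(3,-1 \right)} 10 \cdot 18 = 8 \cdot 10 \cdot 18 = 80 \cdot 18 = 1440$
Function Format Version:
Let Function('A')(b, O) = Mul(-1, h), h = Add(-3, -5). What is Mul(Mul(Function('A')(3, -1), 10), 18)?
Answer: 1440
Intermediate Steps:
h = -8
Function('A')(b, O) = 8 (Function('A')(b, O) = Mul(-1, -8) = 8)
Mul(Mul(Function('A')(3, -1), 10), 18) = Mul(Mul(8, 10), 18) = Mul(80, 18) = 1440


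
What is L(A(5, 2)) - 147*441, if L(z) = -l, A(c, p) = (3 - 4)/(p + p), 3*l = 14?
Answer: -194495/3 ≈ -64832.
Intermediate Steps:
l = 14/3 (l = (⅓)*14 = 14/3 ≈ 4.6667)
A(c, p) = -1/(2*p)
L(z) = -14/3 (L(z) = -1*14/3 = -14/3)
L(A(5, 2)) - 147*441 = -14/3 - 147*441 = -14/3 - 64827 = -194495/3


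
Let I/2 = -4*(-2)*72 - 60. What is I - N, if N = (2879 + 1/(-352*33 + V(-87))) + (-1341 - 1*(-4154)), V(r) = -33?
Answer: -54284339/11649 ≈ -4660.0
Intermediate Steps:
I = 1032 (I = 2*(-4*(-2)*72 - 60) = 2*(8*72 - 60) = 2*(576 - 60) = 2*516 = 1032)
N = 66306107/11649 (N = (2879 + 1/(-352*33 - 33)) + (-1341 - 1*(-4154)) = (2879 + 1/(-11616 - 33)) + (-1341 + 4154) = (2879 + 1/(-11649)) + 2813 = (2879 - 1/11649) + 2813 = 33537470/11649 + 2813 = 66306107/11649 ≈ 5692.0)
I - N = 1032 - 1*66306107/11649 = 1032 - 66306107/11649 = -54284339/11649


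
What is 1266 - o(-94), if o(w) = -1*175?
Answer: 1441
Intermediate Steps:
o(w) = -175
1266 - o(-94) = 1266 - 1*(-175) = 1266 + 175 = 1441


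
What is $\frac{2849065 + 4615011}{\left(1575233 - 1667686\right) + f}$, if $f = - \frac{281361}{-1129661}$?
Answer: $- \frac{2107968889559}{26110066768} \approx -80.734$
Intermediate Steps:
$f = \frac{281361}{1129661}$ ($f = \left(-281361\right) \left(- \frac{1}{1129661}\right) = \frac{281361}{1129661} \approx 0.24907$)
$\frac{2849065 + 4615011}{\left(1575233 - 1667686\right) + f} = \frac{2849065 + 4615011}{\left(1575233 - 1667686\right) + \frac{281361}{1129661}} = \frac{7464076}{-92453 + \frac{281361}{1129661}} = \frac{7464076}{- \frac{104440267072}{1129661}} = 7464076 \left(- \frac{1129661}{104440267072}\right) = - \frac{2107968889559}{26110066768}$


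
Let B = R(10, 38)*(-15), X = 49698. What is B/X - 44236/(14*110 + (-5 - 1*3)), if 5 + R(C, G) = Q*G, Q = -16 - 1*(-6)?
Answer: -16587829/576798 ≈ -28.758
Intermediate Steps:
Q = -10 (Q = -16 + 6 = -10)
R(C, G) = -5 - 10*G
B = 5775 (B = (-5 - 10*38)*(-15) = (-5 - 380)*(-15) = -385*(-15) = 5775)
B/X - 44236/(14*110 + (-5 - 1*3)) = 5775/49698 - 44236/(14*110 + (-5 - 1*3)) = 5775*(1/49698) - 44236/(1540 + (-5 - 3)) = 175/1506 - 44236/(1540 - 8) = 175/1506 - 44236/1532 = 175/1506 - 44236*1/1532 = 175/1506 - 11059/383 = -16587829/576798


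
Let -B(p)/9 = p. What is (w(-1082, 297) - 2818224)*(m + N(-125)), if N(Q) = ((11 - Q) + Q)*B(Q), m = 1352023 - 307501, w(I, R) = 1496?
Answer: -2976991373016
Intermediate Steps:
B(p) = -9*p
m = 1044522
N(Q) = -99*Q (N(Q) = ((11 - Q) + Q)*(-9*Q) = 11*(-9*Q) = -99*Q)
(w(-1082, 297) - 2818224)*(m + N(-125)) = (1496 - 2818224)*(1044522 - 99*(-125)) = -2816728*(1044522 + 12375) = -2816728*1056897 = -2976991373016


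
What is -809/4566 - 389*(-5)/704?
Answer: 4155667/1607232 ≈ 2.5856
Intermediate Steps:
-809/4566 - 389*(-5)/704 = -809*1/4566 + 1945*(1/704) = -809/4566 + 1945/704 = 4155667/1607232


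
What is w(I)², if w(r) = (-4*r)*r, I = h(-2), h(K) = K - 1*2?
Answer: 4096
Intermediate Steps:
h(K) = -2 + K (h(K) = K - 2 = -2 + K)
I = -4 (I = -2 - 2 = -4)
w(r) = -4*r²
w(I)² = (-4*(-4)²)² = (-4*16)² = (-64)² = 4096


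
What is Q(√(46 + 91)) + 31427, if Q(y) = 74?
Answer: 31501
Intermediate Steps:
Q(√(46 + 91)) + 31427 = 74 + 31427 = 31501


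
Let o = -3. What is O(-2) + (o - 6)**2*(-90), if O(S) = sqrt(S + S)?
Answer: -7290 + 2*I ≈ -7290.0 + 2.0*I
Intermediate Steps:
O(S) = sqrt(2)*sqrt(S) (O(S) = sqrt(2*S) = sqrt(2)*sqrt(S))
O(-2) + (o - 6)**2*(-90) = sqrt(2)*sqrt(-2) + (-3 - 6)**2*(-90) = sqrt(2)*(I*sqrt(2)) + (-9)**2*(-90) = 2*I + 81*(-90) = 2*I - 7290 = -7290 + 2*I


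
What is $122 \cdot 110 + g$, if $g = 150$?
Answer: $13570$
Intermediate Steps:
$122 \cdot 110 + g = 122 \cdot 110 + 150 = 13420 + 150 = 13570$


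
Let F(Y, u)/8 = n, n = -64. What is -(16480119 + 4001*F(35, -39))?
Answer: -14431607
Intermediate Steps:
F(Y, u) = -512 (F(Y, u) = 8*(-64) = -512)
-(16480119 + 4001*F(35, -39)) = -4001/(1/(4119 - 512)) = -4001/(1/3607) = -4001/1/3607 = -4001*3607 = -14431607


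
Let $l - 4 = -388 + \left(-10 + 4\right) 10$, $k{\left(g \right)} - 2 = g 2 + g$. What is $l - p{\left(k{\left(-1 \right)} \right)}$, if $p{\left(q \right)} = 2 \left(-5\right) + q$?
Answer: $-433$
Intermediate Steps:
$k{\left(g \right)} = 2 + 3 g$ ($k{\left(g \right)} = 2 + \left(g 2 + g\right) = 2 + \left(2 g + g\right) = 2 + 3 g$)
$l = -444$ ($l = 4 - \left(388 - \left(-10 + 4\right) 10\right) = 4 - 448 = -444$)
$p{\left(q \right)} = -10 + q$
$l - p{\left(k{\left(-1 \right)} \right)} = -444 - \left(-10 + \left(2 + 3 \left(-1\right)\right)\right) = -444 - \left(-10 + \left(2 - 3\right)\right) = -444 - \left(-10 - 1\right) = -444 - -11 = -444 + 11 = -433$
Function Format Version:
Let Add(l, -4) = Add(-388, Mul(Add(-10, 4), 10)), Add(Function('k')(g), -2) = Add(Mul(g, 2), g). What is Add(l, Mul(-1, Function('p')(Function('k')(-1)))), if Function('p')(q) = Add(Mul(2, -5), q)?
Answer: -433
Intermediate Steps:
Function('k')(g) = Add(2, Mul(3, g)) (Function('k')(g) = Add(2, Add(Mul(g, 2), g)) = Add(2, Add(Mul(2, g), g)) = Add(2, Mul(3, g)))
l = -444 (l = Add(4, Add(-388, Mul(Add(-10, 4), 10))) = Add(4, Add(-388, Mul(-6, 10))) = Add(4, Add(-388, -60)) = Add(4, -448) = -444)
Function('p')(q) = Add(-10, q)
Add(l, Mul(-1, Function('p')(Function('k')(-1)))) = Add(-444, Mul(-1, Add(-10, Add(2, Mul(3, -1))))) = Add(-444, Mul(-1, Add(-10, Add(2, -3)))) = Add(-444, Mul(-1, Add(-10, -1))) = Add(-444, Mul(-1, -11)) = Add(-444, 11) = -433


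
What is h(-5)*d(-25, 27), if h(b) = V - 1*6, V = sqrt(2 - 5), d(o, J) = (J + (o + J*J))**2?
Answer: -3206166 + 534361*I*sqrt(3) ≈ -3.2062e+6 + 9.2554e+5*I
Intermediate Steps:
d(o, J) = (J + o + J**2)**2 (d(o, J) = (J + (o + J**2))**2 = (J + o + J**2)**2)
V = I*sqrt(3) (V = sqrt(-3) = I*sqrt(3) ≈ 1.732*I)
h(b) = -6 + I*sqrt(3) (h(b) = I*sqrt(3) - 1*6 = I*sqrt(3) - 6 = -6 + I*sqrt(3))
h(-5)*d(-25, 27) = (-6 + I*sqrt(3))*(27 - 25 + 27**2)**2 = (-6 + I*sqrt(3))*(27 - 25 + 729)**2 = (-6 + I*sqrt(3))*731**2 = (-6 + I*sqrt(3))*534361 = -3206166 + 534361*I*sqrt(3)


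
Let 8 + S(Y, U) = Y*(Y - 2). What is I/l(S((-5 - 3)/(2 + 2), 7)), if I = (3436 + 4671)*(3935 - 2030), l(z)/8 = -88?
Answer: -1403985/64 ≈ -21937.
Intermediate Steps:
S(Y, U) = -8 + Y*(-2 + Y) (S(Y, U) = -8 + Y*(Y - 2) = -8 + Y*(-2 + Y))
l(z) = -704 (l(z) = 8*(-88) = -704)
I = 15443835 (I = 8107*1905 = 15443835)
I/l(S((-5 - 3)/(2 + 2), 7)) = 15443835/(-704) = 15443835*(-1/704) = -1403985/64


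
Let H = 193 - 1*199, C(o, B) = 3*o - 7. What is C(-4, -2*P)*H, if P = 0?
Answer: 114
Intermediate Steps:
C(o, B) = -7 + 3*o
H = -6 (H = 193 - 199 = -6)
C(-4, -2*P)*H = (-7 + 3*(-4))*(-6) = (-7 - 12)*(-6) = -19*(-6) = 114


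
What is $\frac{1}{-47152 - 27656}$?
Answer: $- \frac{1}{74808} \approx -1.3368 \cdot 10^{-5}$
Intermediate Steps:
$\frac{1}{-47152 - 27656} = \frac{1}{-74808} = - \frac{1}{74808}$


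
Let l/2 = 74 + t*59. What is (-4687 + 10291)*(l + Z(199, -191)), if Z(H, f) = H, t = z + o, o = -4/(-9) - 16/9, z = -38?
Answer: -24065444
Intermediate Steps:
o = -4/3 (o = -4*(-⅑) - 16*⅑ = 4/9 - 16/9 = -4/3 ≈ -1.3333)
t = -118/3 (t = -38 - 4/3 = -118/3 ≈ -39.333)
l = -13480/3 (l = 2*(74 - 118/3*59) = 2*(74 - 6962/3) = 2*(-6740/3) = -13480/3 ≈ -4493.3)
(-4687 + 10291)*(l + Z(199, -191)) = (-4687 + 10291)*(-13480/3 + 199) = 5604*(-12883/3) = -24065444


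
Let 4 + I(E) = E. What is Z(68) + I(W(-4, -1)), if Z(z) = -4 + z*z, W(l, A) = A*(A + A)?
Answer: 4618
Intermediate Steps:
W(l, A) = 2*A**2 (W(l, A) = A*(2*A) = 2*A**2)
Z(z) = -4 + z**2
I(E) = -4 + E
Z(68) + I(W(-4, -1)) = (-4 + 68**2) + (-4 + 2*(-1)**2) = (-4 + 4624) + (-4 + 2*1) = 4620 + (-4 + 2) = 4620 - 2 = 4618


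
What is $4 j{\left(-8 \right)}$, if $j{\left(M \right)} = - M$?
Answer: $32$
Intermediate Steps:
$4 j{\left(-8 \right)} = 4 \left(\left(-1\right) \left(-8\right)\right) = 4 \cdot 8 = 32$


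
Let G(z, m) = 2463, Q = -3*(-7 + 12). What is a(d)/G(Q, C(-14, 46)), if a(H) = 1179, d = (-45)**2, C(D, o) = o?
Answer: 393/821 ≈ 0.47868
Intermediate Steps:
Q = -15 (Q = -3*5 = -15)
d = 2025
a(d)/G(Q, C(-14, 46)) = 1179/2463 = 1179*(1/2463) = 393/821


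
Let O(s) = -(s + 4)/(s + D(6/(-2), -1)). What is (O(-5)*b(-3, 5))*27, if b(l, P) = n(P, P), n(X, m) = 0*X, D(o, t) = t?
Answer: 0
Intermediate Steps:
n(X, m) = 0
b(l, P) = 0
O(s) = -(4 + s)/(-1 + s) (O(s) = -(s + 4)/(s - 1) = -(4 + s)/(-1 + s))
(O(-5)*b(-3, 5))*27 = (((-4 - 1*(-5))/(-1 - 5))*0)*27 = (((-4 + 5)/(-6))*0)*27 = (-⅙*1*0)*27 = -⅙*0*27 = 0*27 = 0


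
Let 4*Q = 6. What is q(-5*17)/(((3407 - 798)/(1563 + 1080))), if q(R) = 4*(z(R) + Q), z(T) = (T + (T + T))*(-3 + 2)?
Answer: 2711718/2609 ≈ 1039.4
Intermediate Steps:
z(T) = -3*T (z(T) = (T + 2*T)*(-1) = (3*T)*(-1) = -3*T)
Q = 3/2 (Q = (1/4)*6 = 3/2 ≈ 1.5000)
q(R) = 6 - 12*R (q(R) = 4*(-3*R + 3/2) = 4*(3/2 - 3*R) = 6 - 12*R)
q(-5*17)/(((3407 - 798)/(1563 + 1080))) = (6 - (-60)*17)/(((3407 - 798)/(1563 + 1080))) = (6 - 12*(-85))/((2609/2643)) = (6 + 1020)/((2609*(1/2643))) = 1026/(2609/2643) = 1026*(2643/2609) = 2711718/2609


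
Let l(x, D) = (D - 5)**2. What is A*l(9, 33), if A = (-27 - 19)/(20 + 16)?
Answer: -9016/9 ≈ -1001.8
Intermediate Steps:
l(x, D) = (-5 + D)**2
A = -23/18 (A = -46/36 = -46*1/36 = -23/18 ≈ -1.2778)
A*l(9, 33) = -23*(-5 + 33)**2/18 = -23/18*28**2 = -23/18*784 = -9016/9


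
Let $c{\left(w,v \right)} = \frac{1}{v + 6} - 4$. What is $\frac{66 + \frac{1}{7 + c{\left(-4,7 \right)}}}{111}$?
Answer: $\frac{2653}{4440} \approx 0.59752$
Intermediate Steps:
$c{\left(w,v \right)} = -4 + \frac{1}{6 + v}$ ($c{\left(w,v \right)} = \frac{1}{6 + v} - 4 = -4 + \frac{1}{6 + v}$)
$\frac{66 + \frac{1}{7 + c{\left(-4,7 \right)}}}{111} = \frac{66 + \frac{1}{7 + \frac{-23 - 28}{6 + 7}}}{111} = \frac{66 + \frac{1}{7 + \frac{-23 - 28}{13}}}{111} = \frac{66 + \frac{1}{7 + \frac{1}{13} \left(-51\right)}}{111} = \frac{66 + \frac{1}{7 - \frac{51}{13}}}{111} = \frac{66 + \frac{1}{\frac{40}{13}}}{111} = \frac{66 + \frac{13}{40}}{111} = \frac{1}{111} \cdot \frac{2653}{40} = \frac{2653}{4440}$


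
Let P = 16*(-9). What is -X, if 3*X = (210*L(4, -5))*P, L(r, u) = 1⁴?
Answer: 10080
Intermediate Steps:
L(r, u) = 1
P = -144
X = -10080 (X = ((210*1)*(-144))/3 = (210*(-144))/3 = (⅓)*(-30240) = -10080)
-X = -1*(-10080) = 10080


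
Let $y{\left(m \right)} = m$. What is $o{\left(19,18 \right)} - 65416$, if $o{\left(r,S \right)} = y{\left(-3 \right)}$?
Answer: $-65419$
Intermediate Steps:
$o{\left(r,S \right)} = -3$
$o{\left(19,18 \right)} - 65416 = -3 - 65416 = -65419$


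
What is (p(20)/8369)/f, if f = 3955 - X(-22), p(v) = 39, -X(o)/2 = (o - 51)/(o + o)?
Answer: 858/728797627 ≈ 1.1773e-6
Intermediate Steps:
X(o) = -(-51 + o)/o (X(o) = -2*(o - 51)/(o + o) = -2*(-51 + o)/(2*o) = -2*(-51 + o)*1/(2*o) = -(-51 + o)/o)
f = 87083/22 (f = 3955 - (51 - 1*(-22))/(-22) = 3955 - (-1)*(51 + 22)/22 = 3955 - (-1)*73/22 = 3955 - 1*(-73/22) = 3955 + 73/22 = 87083/22 ≈ 3958.3)
(p(20)/8369)/f = (39/8369)/(87083/22) = (39*(1/8369))*(22/87083) = (39/8369)*(22/87083) = 858/728797627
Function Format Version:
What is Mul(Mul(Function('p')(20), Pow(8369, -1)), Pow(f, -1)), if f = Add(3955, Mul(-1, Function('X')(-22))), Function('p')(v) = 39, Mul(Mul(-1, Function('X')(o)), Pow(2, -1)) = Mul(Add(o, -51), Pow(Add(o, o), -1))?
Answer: Rational(858, 728797627) ≈ 1.1773e-6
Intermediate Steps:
Function('X')(o) = Mul(-1, Pow(o, -1), Add(-51, o)) (Function('X')(o) = Mul(-2, Mul(Add(o, -51), Pow(Add(o, o), -1))) = Mul(-2, Mul(Add(-51, o), Pow(Mul(2, o), -1))) = Mul(-2, Mul(Add(-51, o), Mul(Rational(1, 2), Pow(o, -1)))) = Mul(-2, Mul(Rational(1, 2), Pow(o, -1), Add(-51, o))) = Mul(-1, Pow(o, -1), Add(-51, o)))
f = Rational(87083, 22) (f = Add(3955, Mul(-1, Mul(Pow(-22, -1), Add(51, Mul(-1, -22))))) = Add(3955, Mul(-1, Mul(Rational(-1, 22), Add(51, 22)))) = Add(3955, Mul(-1, Mul(Rational(-1, 22), 73))) = Add(3955, Mul(-1, Rational(-73, 22))) = Add(3955, Rational(73, 22)) = Rational(87083, 22) ≈ 3958.3)
Mul(Mul(Function('p')(20), Pow(8369, -1)), Pow(f, -1)) = Mul(Mul(39, Pow(8369, -1)), Pow(Rational(87083, 22), -1)) = Mul(Mul(39, Rational(1, 8369)), Rational(22, 87083)) = Mul(Rational(39, 8369), Rational(22, 87083)) = Rational(858, 728797627)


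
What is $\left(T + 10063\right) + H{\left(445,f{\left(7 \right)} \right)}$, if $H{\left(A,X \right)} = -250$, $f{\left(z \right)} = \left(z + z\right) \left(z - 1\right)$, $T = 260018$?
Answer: $269831$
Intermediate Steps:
$f{\left(z \right)} = 2 z \left(-1 + z\right)$
$\left(T + 10063\right) + H{\left(445,f{\left(7 \right)} \right)} = \left(260018 + 10063\right) - 250 = 270081 - 250 = 269831$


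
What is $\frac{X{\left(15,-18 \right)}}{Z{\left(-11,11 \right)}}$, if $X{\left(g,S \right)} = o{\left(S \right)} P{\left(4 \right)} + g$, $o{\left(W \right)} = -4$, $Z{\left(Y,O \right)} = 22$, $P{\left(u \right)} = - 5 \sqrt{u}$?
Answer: $\frac{5}{2} \approx 2.5$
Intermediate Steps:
$X{\left(g,S \right)} = 40 + g$ ($X{\left(g,S \right)} = - 4 \left(- 5 \sqrt{4}\right) + g = - 4 \left(\left(-5\right) 2\right) + g = \left(-4\right) \left(-10\right) + g = 40 + g$)
$\frac{X{\left(15,-18 \right)}}{Z{\left(-11,11 \right)}} = \frac{40 + 15}{22} = 55 \cdot \frac{1}{22} = \frac{5}{2}$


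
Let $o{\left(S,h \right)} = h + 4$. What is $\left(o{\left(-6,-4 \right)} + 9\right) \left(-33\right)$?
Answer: $-297$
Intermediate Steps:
$o{\left(S,h \right)} = 4 + h$
$\left(o{\left(-6,-4 \right)} + 9\right) \left(-33\right) = \left(\left(4 - 4\right) + 9\right) \left(-33\right) = \left(0 + 9\right) \left(-33\right) = 9 \left(-33\right) = -297$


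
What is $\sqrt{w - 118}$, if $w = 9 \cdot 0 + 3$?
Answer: $i \sqrt{115} \approx 10.724 i$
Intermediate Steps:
$w = 3$ ($w = 0 + 3 = 3$)
$\sqrt{w - 118} = \sqrt{3 - 118} = \sqrt{-115} = i \sqrt{115}$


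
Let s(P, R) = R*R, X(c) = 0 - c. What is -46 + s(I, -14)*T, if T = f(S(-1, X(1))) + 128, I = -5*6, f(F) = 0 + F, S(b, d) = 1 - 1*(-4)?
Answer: 26022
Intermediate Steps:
X(c) = -c
S(b, d) = 5 (S(b, d) = 1 + 4 = 5)
f(F) = F
I = -30
s(P, R) = R²
T = 133 (T = 5 + 128 = 133)
-46 + s(I, -14)*T = -46 + (-14)²*133 = -46 + 196*133 = -46 + 26068 = 26022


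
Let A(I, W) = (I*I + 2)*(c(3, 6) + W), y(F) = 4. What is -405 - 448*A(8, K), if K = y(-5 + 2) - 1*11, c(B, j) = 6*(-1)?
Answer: 383979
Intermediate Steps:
c(B, j) = -6
K = -7 (K = 4 - 1*11 = 4 - 11 = -7)
A(I, W) = (-6 + W)*(2 + I²) (A(I, W) = (I*I + 2)*(-6 + W) = (I² + 2)*(-6 + W) = (2 + I²)*(-6 + W) = (-6 + W)*(2 + I²))
-405 - 448*A(8, K) = -405 - 448*(-12 - 6*8² + 2*(-7) - 7*8²) = -405 - 448*(-12 - 6*64 - 14 - 7*64) = -405 - 448*(-12 - 384 - 14 - 448) = -405 - 448*(-858) = -405 + 384384 = 383979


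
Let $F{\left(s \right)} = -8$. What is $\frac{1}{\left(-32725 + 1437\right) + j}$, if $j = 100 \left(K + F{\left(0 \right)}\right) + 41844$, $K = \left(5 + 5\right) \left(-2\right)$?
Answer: $\frac{1}{7756} \approx 0.00012893$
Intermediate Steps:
$K = -20$ ($K = 10 \left(-2\right) = -20$)
$j = 39044$ ($j = 100 \left(-20 - 8\right) + 41844 = 100 \left(-28\right) + 41844 = -2800 + 41844 = 39044$)
$\frac{1}{\left(-32725 + 1437\right) + j} = \frac{1}{\left(-32725 + 1437\right) + 39044} = \frac{1}{-31288 + 39044} = \frac{1}{7756}$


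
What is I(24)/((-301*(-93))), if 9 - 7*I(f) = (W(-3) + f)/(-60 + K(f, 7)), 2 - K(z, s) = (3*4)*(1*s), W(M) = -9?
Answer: 431/9275014 ≈ 4.6469e-5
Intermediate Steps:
K(z, s) = 2 - 12*s (K(z, s) = 2 - 3*4*1*s = 2 - 12*s)
I(f) = 1269/994 + f/994 (I(f) = 9/7 - (-9 + f)/(7*(-60 + (2 - 12*7))) = 9/7 - (-9 + f)/(7*(-60 + (2 - 84))) = 9/7 - (-9 + f)/(7*(-60 - 82)) = 9/7 - (-9 + f)/(7*(-142)) = 9/7 - (-9 + f)*(-1)/(7*142) = 9/7 - (9/142 - f/142)/7 = 9/7 + (-9/994 + f/994) = 1269/994 + f/994)
I(24)/((-301*(-93))) = (1269/994 + (1/994)*24)/((-301*(-93))) = (1269/994 + 12/497)/27993 = (1293/994)*(1/27993) = 431/9275014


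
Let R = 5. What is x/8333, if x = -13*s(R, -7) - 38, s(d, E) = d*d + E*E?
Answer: -1000/8333 ≈ -0.12000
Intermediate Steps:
s(d, E) = E² + d² (s(d, E) = d² + E² = E² + d²)
x = -1000 (x = -13*((-7)² + 5²) - 38 = -13*(49 + 25) - 38 = -13*74 - 38 = -962 - 38 = -1000)
x/8333 = -1000/8333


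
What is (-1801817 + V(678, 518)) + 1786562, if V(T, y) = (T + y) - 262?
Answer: -14321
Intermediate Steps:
V(T, y) = -262 + T + y
(-1801817 + V(678, 518)) + 1786562 = (-1801817 + (-262 + 678 + 518)) + 1786562 = (-1801817 + 934) + 1786562 = -1800883 + 1786562 = -14321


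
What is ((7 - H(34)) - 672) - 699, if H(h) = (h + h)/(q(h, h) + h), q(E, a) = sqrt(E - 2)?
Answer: -383862/281 + 68*sqrt(2)/281 ≈ -1365.7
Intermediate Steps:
q(E, a) = sqrt(-2 + E)
H(h) = 2*h/(h + sqrt(-2 + h)) (H(h) = (h + h)/(sqrt(-2 + h) + h) = (2*h)/(h + sqrt(-2 + h)) = 2*h/(h + sqrt(-2 + h)))
((7 - H(34)) - 672) - 699 = ((7 - 2*34/(34 + sqrt(-2 + 34))) - 672) - 699 = ((7 - 2*34/(34 + sqrt(32))) - 672) - 699 = ((7 - 2*34/(34 + 4*sqrt(2))) - 672) - 699 = ((7 - 68/(34 + 4*sqrt(2))) - 672) - 699 = (-665 - 68/(34 + 4*sqrt(2))) - 699 = -1364 - 68/(34 + 4*sqrt(2))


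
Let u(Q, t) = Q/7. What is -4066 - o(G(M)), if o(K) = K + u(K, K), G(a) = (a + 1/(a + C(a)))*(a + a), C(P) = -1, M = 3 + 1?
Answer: -86218/21 ≈ -4105.6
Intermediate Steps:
M = 4
u(Q, t) = Q/7 (u(Q, t) = Q*(⅐) = Q/7)
G(a) = 2*a*(a + 1/(-1 + a)) (G(a) = (a + 1/(a - 1))*(a + a) = (a + 1/(-1 + a))*(2*a) = 2*a*(a + 1/(-1 + a)))
o(K) = 8*K/7 (o(K) = K + K/7 = 8*K/7)
-4066 - o(G(M)) = -4066 - 8*2*4*(1 + 4² - 1*4)/(-1 + 4)/7 = -4066 - 8*2*4*(1 + 16 - 4)/3/7 = -4066 - 8*2*4*(⅓)*13/7 = -4066 - 8*104/(7*3) = -4066 - 1*832/21 = -4066 - 832/21 = -86218/21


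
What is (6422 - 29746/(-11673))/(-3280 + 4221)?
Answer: 74993752/10984293 ≈ 6.8274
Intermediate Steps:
(6422 - 29746/(-11673))/(-3280 + 4221) = (6422 - 29746*(-1/11673))/941 = (6422 + 29746/11673)*(1/941) = (74993752/11673)*(1/941) = 74993752/10984293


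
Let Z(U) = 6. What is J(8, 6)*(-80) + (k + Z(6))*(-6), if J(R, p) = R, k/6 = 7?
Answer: -928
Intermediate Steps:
k = 42 (k = 6*7 = 42)
J(8, 6)*(-80) + (k + Z(6))*(-6) = 8*(-80) + (42 + 6)*(-6) = -640 + 48*(-6) = -640 - 288 = -928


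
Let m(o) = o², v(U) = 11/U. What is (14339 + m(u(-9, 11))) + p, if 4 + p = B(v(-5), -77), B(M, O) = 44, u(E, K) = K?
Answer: 14500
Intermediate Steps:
p = 40 (p = -4 + 44 = 40)
(14339 + m(u(-9, 11))) + p = (14339 + 11²) + 40 = (14339 + 121) + 40 = 14460 + 40 = 14500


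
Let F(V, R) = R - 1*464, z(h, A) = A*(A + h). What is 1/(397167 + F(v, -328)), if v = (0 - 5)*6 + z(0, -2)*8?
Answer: 1/396375 ≈ 2.5229e-6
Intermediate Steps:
v = 2 (v = (0 - 5)*6 - 2*(-2 + 0)*8 = -5*6 - 2*(-2)*8 = -30 + 4*8 = -30 + 32 = 2)
F(V, R) = -464 + R (F(V, R) = R - 464 = -464 + R)
1/(397167 + F(v, -328)) = 1/(397167 + (-464 - 328)) = 1/(397167 - 792) = 1/396375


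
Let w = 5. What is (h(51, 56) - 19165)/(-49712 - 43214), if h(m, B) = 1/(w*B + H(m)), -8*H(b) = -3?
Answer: 42987087/208433018 ≈ 0.20624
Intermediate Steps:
H(b) = 3/8 (H(b) = -⅛*(-3) = 3/8)
h(m, B) = 1/(3/8 + 5*B) (h(m, B) = 1/(5*B + 3/8) = 1/(3/8 + 5*B))
(h(51, 56) - 19165)/(-49712 - 43214) = (8/(3 + 40*56) - 19165)/(-49712 - 43214) = (8/(3 + 2240) - 19165)/(-92926) = (8/2243 - 19165)*(-1/92926) = -42987087/2243*(-1/92926) = 42987087/208433018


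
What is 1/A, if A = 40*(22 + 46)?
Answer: 1/2720 ≈ 0.00036765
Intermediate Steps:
A = 2720 (A = 40*68 = 2720)
1/A = 1/2720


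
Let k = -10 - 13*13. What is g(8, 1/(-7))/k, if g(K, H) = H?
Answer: 1/1253 ≈ 0.00079808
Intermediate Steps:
k = -179 (k = -10 - 169 = -179)
g(8, 1/(-7))/k = 1/(-7*(-179)) = -⅐*(-1/179) = 1/1253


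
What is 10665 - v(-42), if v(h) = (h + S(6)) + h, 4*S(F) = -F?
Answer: 21501/2 ≈ 10751.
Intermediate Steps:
S(F) = -F/4 (S(F) = (-F)/4 = -F/4)
v(h) = -3/2 + 2*h (v(h) = (h - ¼*6) + h = (h - 3/2) + h = (-3/2 + h) + h = -3/2 + 2*h)
10665 - v(-42) = 10665 - (-3/2 + 2*(-42)) = 10665 - (-3/2 - 84) = 10665 - 1*(-171/2) = 10665 + 171/2 = 21501/2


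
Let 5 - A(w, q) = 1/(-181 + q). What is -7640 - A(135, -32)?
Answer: -1628386/213 ≈ -7645.0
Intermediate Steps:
A(w, q) = 5 - 1/(-181 + q)
-7640 - A(135, -32) = -7640 - (-906 + 5*(-32))/(-181 - 32) = -7640 - (-906 - 160)/(-213) = -7640 - (-1)*(-1066)/213 = -7640 - 1*1066/213 = -7640 - 1066/213 = -1628386/213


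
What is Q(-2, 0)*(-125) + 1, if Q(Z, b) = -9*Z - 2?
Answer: -1999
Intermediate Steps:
Q(Z, b) = -2 - 9*Z
Q(-2, 0)*(-125) + 1 = (-2 - 9*(-2))*(-125) + 1 = (-2 + 18)*(-125) + 1 = 16*(-125) + 1 = -2000 + 1 = -1999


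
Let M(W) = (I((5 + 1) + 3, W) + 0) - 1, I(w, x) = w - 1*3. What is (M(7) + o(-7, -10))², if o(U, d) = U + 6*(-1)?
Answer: 64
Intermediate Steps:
o(U, d) = -6 + U (o(U, d) = U - 6 = -6 + U)
I(w, x) = -3 + w (I(w, x) = w - 3 = -3 + w)
M(W) = 5 (M(W) = ((-3 + ((5 + 1) + 3)) + 0) - 1 = ((-3 + (6 + 3)) + 0) - 1 = ((-3 + 9) + 0) - 1 = (6 + 0) - 1 = 6 - 1 = 5)
(M(7) + o(-7, -10))² = (5 + (-6 - 7))² = (5 - 13)² = (-8)² = 64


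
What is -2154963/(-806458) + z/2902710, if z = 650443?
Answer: 1694946902656/585228425295 ≈ 2.8962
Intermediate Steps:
-2154963/(-806458) + z/2902710 = -2154963/(-806458) + 650443/2902710 = -2154963*(-1/806458) + 650443*(1/2902710) = 2154963/806458 + 650443/2902710 = 1694946902656/585228425295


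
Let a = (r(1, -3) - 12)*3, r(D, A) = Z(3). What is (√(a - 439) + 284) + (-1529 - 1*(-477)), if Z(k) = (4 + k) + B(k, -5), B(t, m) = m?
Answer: -768 + I*√469 ≈ -768.0 + 21.656*I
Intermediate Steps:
Z(k) = -1 + k (Z(k) = (4 + k) - 5 = -1 + k)
r(D, A) = 2 (r(D, A) = -1 + 3 = 2)
a = -30 (a = (2 - 12)*3 = -10*3 = -30)
(√(a - 439) + 284) + (-1529 - 1*(-477)) = (√(-30 - 439) + 284) + (-1529 - 1*(-477)) = (√(-469) + 284) + (-1529 + 477) = (I*√469 + 284) - 1052 = (284 + I*√469) - 1052 = -768 + I*√469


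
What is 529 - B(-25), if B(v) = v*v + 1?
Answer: -97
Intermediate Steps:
B(v) = 1 + v² (B(v) = v² + 1 = 1 + v²)
529 - B(-25) = 529 - (1 + (-25)²) = 529 - (1 + 625) = 529 - 1*626 = 529 - 626 = -97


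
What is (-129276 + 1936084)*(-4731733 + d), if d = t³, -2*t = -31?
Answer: -8542604711123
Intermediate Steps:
t = 31/2 (t = -½*(-31) = 31/2 ≈ 15.500)
d = 29791/8 (d = (31/2)³ = 29791/8 ≈ 3723.9)
(-129276 + 1936084)*(-4731733 + d) = (-129276 + 1936084)*(-4731733 + 29791/8) = 1806808*(-37824073/8) = -8542604711123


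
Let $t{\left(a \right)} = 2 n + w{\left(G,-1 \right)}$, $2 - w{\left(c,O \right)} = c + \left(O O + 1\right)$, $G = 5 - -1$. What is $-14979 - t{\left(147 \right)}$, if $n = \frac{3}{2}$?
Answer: $-14976$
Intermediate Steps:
$G = 6$ ($G = 5 + 1 = 6$)
$w{\left(c,O \right)} = 1 - c - O^{2}$ ($w{\left(c,O \right)} = 2 - \left(c + \left(O O + 1\right)\right) = 2 - \left(c + \left(O^{2} + 1\right)\right) = 2 - \left(c + \left(1 + O^{2}\right)\right) = 2 - \left(1 + c + O^{2}\right) = 1 - c - O^{2}$)
$n = \frac{3}{2}$ ($n = 3 \cdot \frac{1}{2} = \frac{3}{2} \approx 1.5$)
$t{\left(a \right)} = -3$ ($t{\left(a \right)} = 2 \cdot \frac{3}{2} - 6 = 3 - 6 = -3$)
$-14979 - t{\left(147 \right)} = -14979 - -3 = -14979 + 3 = -14976$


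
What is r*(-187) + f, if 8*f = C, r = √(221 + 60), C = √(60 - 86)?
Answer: -187*√281 + I*√26/8 ≈ -3134.7 + 0.63738*I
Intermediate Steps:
C = I*√26 (C = √(-26) = I*√26 ≈ 5.099*I)
r = √281 ≈ 16.763
f = I*√26/8 (f = (I*√26)/8 = I*√26/8 ≈ 0.63738*I)
r*(-187) + f = √281*(-187) + I*√26/8 = -187*√281 + I*√26/8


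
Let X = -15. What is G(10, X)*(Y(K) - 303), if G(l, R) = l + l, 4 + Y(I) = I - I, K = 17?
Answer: -6140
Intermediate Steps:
Y(I) = -4 (Y(I) = -4 + (I - I) = -4 + 0 = -4)
G(l, R) = 2*l
G(10, X)*(Y(K) - 303) = (2*10)*(-4 - 303) = 20*(-307) = -6140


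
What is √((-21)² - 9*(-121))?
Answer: 3*√170 ≈ 39.115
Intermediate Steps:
√((-21)² - 9*(-121)) = √(441 + 1089) = √1530 = 3*√170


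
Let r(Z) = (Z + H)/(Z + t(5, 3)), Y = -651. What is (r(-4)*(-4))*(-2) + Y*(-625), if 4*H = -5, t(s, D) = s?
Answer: 406833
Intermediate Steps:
H = -5/4 (H = (¼)*(-5) = -5/4 ≈ -1.2500)
r(Z) = (-5/4 + Z)/(5 + Z) (r(Z) = (Z - 5/4)/(Z + 5) = (-5/4 + Z)/(5 + Z))
(r(-4)*(-4))*(-2) + Y*(-625) = (((-5/4 - 4)/(5 - 4))*(-4))*(-2) - 651*(-625) = ((-21/4/1)*(-4))*(-2) + 406875 = ((1*(-21/4))*(-4))*(-2) + 406875 = -21/4*(-4)*(-2) + 406875 = 21*(-2) + 406875 = -42 + 406875 = 406833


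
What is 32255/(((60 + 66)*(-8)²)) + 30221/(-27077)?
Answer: 629666491/218348928 ≈ 2.8838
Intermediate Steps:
32255/(((60 + 66)*(-8)²)) + 30221/(-27077) = 32255/((126*64)) + 30221*(-1/27077) = 32255/8064 - 30221/27077 = 629666491/218348928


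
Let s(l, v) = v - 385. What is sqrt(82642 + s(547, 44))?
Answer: sqrt(82301) ≈ 286.88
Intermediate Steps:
s(l, v) = -385 + v
sqrt(82642 + s(547, 44)) = sqrt(82642 + (-385 + 44)) = sqrt(82642 - 341) = sqrt(82301)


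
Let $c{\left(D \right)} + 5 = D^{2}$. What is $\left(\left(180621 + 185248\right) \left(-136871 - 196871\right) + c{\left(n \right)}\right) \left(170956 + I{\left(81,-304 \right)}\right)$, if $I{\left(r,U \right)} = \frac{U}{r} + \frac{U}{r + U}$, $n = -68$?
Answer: $- \frac{377054926535036195740}{18063} \approx -2.0874 \cdot 10^{16}$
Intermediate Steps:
$I{\left(r,U \right)} = \frac{U}{r} + \frac{U}{U + r}$
$c{\left(D \right)} = -5 + D^{2}$
$\left(\left(180621 + 185248\right) \left(-136871 - 196871\right) + c{\left(n \right)}\right) \left(170956 + I{\left(81,-304 \right)}\right) = \left(\left(180621 + 185248\right) \left(-136871 - 196871\right) - \left(5 - \left(-68\right)^{2}\right)\right) \left(170956 - \frac{304 \left(-304 + 2 \cdot 81\right)}{81 \left(-304 + 81\right)}\right) = \left(365869 \left(-333742\right) + \left(-5 + 4624\right)\right) \left(170956 - \frac{304 \left(-304 + 162\right)}{81 \left(-223\right)}\right) = \left(-122105851798 + 4619\right) \left(170956 - \frac{304}{81} \left(- \frac{1}{223}\right) \left(-142\right)\right) = - 122105847179 \left(170956 - \frac{43168}{18063}\right) = \left(-122105847179\right) \frac{3087935060}{18063} = - \frac{377054926535036195740}{18063}$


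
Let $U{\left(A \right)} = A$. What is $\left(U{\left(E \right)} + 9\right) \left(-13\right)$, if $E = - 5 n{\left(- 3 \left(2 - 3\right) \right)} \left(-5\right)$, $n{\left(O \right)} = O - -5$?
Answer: $-2717$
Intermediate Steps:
$n{\left(O \right)} = 5 + O$ ($n{\left(O \right)} = O + 5 = 5 + O$)
$E = 200$ ($E = - 5 \left(5 - 3 \left(2 - 3\right)\right) \left(-5\right) = - 5 \left(5 - -3\right) \left(-5\right) = - 5 \left(5 + 3\right) \left(-5\right) = \left(-5\right) 8 \left(-5\right) = \left(-40\right) \left(-5\right) = 200$)
$\left(U{\left(E \right)} + 9\right) \left(-13\right) = \left(200 + 9\right) \left(-13\right) = 209 \left(-13\right) = -2717$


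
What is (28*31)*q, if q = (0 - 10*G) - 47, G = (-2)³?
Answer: 28644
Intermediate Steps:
G = -8
q = 33 (q = (0 - 10*(-8)) - 47 = (0 - 5*(-16)) - 47 = (0 + 80) - 47 = 80 - 47 = 33)
(28*31)*q = (28*31)*33 = 868*33 = 28644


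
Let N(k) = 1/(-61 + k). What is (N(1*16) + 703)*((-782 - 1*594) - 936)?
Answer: -73137808/45 ≈ -1.6253e+6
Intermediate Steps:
(N(1*16) + 703)*((-782 - 1*594) - 936) = (1/(-61 + 1*16) + 703)*((-782 - 1*594) - 936) = (1/(-61 + 16) + 703)*((-782 - 594) - 936) = (1/(-45) + 703)*(-1376 - 936) = (-1/45 + 703)*(-2312) = (31634/45)*(-2312) = -73137808/45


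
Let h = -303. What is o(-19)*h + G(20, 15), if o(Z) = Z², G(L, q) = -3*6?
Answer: -109401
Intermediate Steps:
G(L, q) = -18
o(-19)*h + G(20, 15) = (-19)²*(-303) - 18 = 361*(-303) - 18 = -109383 - 18 = -109401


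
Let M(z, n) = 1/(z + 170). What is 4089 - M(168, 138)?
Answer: 1382081/338 ≈ 4089.0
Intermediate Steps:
M(z, n) = 1/(170 + z)
4089 - M(168, 138) = 4089 - 1/(170 + 168) = 4089 - 1/338 = 1382081/338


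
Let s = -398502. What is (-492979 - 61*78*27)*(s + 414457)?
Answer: -9915154975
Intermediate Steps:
(-492979 - 61*78*27)*(s + 414457) = (-492979 - 61*78*27)*(-398502 + 414457) = (-492979 - 4758*27)*15955 = (-492979 - 128466)*15955 = -621445*15955 = -9915154975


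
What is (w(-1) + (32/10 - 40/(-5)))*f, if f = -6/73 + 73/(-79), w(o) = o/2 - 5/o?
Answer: -911071/57670 ≈ -15.798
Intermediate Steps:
w(o) = o/2 - 5/o (w(o) = o*(1/2) - 5/o = o/2 - 5/o)
f = -5803/5767 (f = -6*1/73 + 73*(-1/79) = -6/73 - 73/79 = -5803/5767 ≈ -1.0062)
(w(-1) + (32/10 - 40/(-5)))*f = (((1/2)*(-1) - 5/(-1)) + (32/10 - 40/(-5)))*(-5803/5767) = ((-1/2 - 5*(-1)) + (32*(1/10) - 40*(-1/5)))*(-5803/5767) = ((-1/2 + 5) + (16/5 + 8))*(-5803/5767) = (9/2 + 56/5)*(-5803/5767) = (157/10)*(-5803/5767) = -911071/57670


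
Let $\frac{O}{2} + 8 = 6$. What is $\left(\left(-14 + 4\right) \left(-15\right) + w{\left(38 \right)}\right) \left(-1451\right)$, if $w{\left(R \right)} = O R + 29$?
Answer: $-39177$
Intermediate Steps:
$O = -4$ ($O = -16 + 2 \cdot 6 = -16 + 12 = -4$)
$w{\left(R \right)} = 29 - 4 R$ ($w{\left(R \right)} = - 4 R + 29 = 29 - 4 R$)
$\left(\left(-14 + 4\right) \left(-15\right) + w{\left(38 \right)}\right) \left(-1451\right) = \left(\left(-14 + 4\right) \left(-15\right) + \left(29 - 152\right)\right) \left(-1451\right) = \left(\left(-10\right) \left(-15\right) + \left(29 - 152\right)\right) \left(-1451\right) = \left(150 - 123\right) \left(-1451\right) = 27 \left(-1451\right) = -39177$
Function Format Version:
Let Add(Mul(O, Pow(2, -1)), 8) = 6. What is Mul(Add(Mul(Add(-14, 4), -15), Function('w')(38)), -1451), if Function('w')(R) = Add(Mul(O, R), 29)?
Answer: -39177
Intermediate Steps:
O = -4 (O = Add(-16, Mul(2, 6)) = Add(-16, 12) = -4)
Function('w')(R) = Add(29, Mul(-4, R)) (Function('w')(R) = Add(Mul(-4, R), 29) = Add(29, Mul(-4, R)))
Mul(Add(Mul(Add(-14, 4), -15), Function('w')(38)), -1451) = Mul(Add(Mul(Add(-14, 4), -15), Add(29, Mul(-4, 38))), -1451) = Mul(Add(Mul(-10, -15), Add(29, -152)), -1451) = Mul(Add(150, -123), -1451) = Mul(27, -1451) = -39177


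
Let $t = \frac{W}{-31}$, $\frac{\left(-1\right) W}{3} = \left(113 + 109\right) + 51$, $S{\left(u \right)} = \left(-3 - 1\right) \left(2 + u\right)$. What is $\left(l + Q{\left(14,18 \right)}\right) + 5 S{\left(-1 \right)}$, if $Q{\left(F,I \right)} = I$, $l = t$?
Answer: $\frac{757}{31} \approx 24.419$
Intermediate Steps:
$S{\left(u \right)} = -8 - 4 u$ ($S{\left(u \right)} = - 4 \left(2 + u\right) = -8 - 4 u$)
$W = -819$ ($W = - 3 \left(\left(113 + 109\right) + 51\right) = - 3 \left(222 + 51\right) = \left(-3\right) 273 = -819$)
$t = \frac{819}{31}$ ($t = - \frac{819}{-31} = \left(-819\right) \left(- \frac{1}{31}\right) = \frac{819}{31} \approx 26.419$)
$l = \frac{819}{31} \approx 26.419$
$\left(l + Q{\left(14,18 \right)}\right) + 5 S{\left(-1 \right)} = \left(\frac{819}{31} + 18\right) + 5 \left(-8 - -4\right) = \frac{1377}{31} + 5 \left(-8 + 4\right) = \frac{1377}{31} + 5 \left(-4\right) = \frac{1377}{31} - 20 = \frac{757}{31}$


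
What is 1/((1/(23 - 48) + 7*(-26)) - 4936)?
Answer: -25/127951 ≈ -0.00019539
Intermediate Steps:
1/((1/(23 - 48) + 7*(-26)) - 4936) = 1/((1/(-25) - 182) - 4936) = 1/((-1/25 - 182) - 4936) = 1/(-4551/25 - 4936) = 1/(-127951/25) = -25/127951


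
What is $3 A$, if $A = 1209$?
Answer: $3627$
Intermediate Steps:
$3 A = 3 \cdot 1209 = 3627$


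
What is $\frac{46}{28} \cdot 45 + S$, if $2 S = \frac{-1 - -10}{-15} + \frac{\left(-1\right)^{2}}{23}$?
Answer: $\frac{118577}{1610} \approx 73.65$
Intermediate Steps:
$S = - \frac{32}{115}$ ($S = \frac{\frac{-1 - -10}{-15} + \frac{\left(-1\right)^{2}}{23}}{2} = \frac{\left(-1 + 10\right) \left(- \frac{1}{15}\right) + 1 \cdot \frac{1}{23}}{2} = \frac{9 \left(- \frac{1}{15}\right) + \frac{1}{23}}{2} = \frac{- \frac{3}{5} + \frac{1}{23}}{2} = \frac{1}{2} \left(- \frac{64}{115}\right) = - \frac{32}{115} \approx -0.27826$)
$\frac{46}{28} \cdot 45 + S = \frac{46}{28} \cdot 45 - \frac{32}{115} = 46 \cdot \frac{1}{28} \cdot 45 - \frac{32}{115} = \frac{23}{14} \cdot 45 - \frac{32}{115} = \frac{1035}{14} - \frac{32}{115} = \frac{118577}{1610}$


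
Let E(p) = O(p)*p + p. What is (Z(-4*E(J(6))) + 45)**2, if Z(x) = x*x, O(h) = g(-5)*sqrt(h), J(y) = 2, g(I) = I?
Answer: 11768681 - 4235520*sqrt(2) ≈ 5.7788e+6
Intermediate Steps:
O(h) = -5*sqrt(h)
E(p) = p - 5*p**(3/2) (E(p) = (-5*sqrt(p))*p + p = -5*p**(3/2) + p = p - 5*p**(3/2))
Z(x) = x**2
(Z(-4*E(J(6))) + 45)**2 = ((-4*(2 - 10*sqrt(2)))**2 + 45)**2 = ((-8 + 40*sqrt(2))**2 + 45)**2 = (45 + (-8 + 40*sqrt(2))**2)**2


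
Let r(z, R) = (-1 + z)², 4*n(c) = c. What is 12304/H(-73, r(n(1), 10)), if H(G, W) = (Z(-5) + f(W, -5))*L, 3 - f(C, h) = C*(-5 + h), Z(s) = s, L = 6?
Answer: 49216/87 ≈ 565.70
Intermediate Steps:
n(c) = c/4
f(C, h) = 3 - C*(-5 + h)
H(G, W) = -12 + 60*W (H(G, W) = (-5 + (3 + 5*W - 1*W*(-5)))*6 = (-5 + (3 + 5*W + 5*W))*6 = (-5 + (3 + 10*W))*6 = (-2 + 10*W)*6 = -12 + 60*W)
12304/H(-73, r(n(1), 10)) = 12304/(-12 + 60*(-1 + (¼)*1)²) = 12304/(-12 + 60*(-1 + ¼)²) = 12304/(-12 + 60*(-¾)²) = 12304/(-12 + 60*(9/16)) = 12304/(-12 + 135/4) = 12304/(87/4) = 12304*(4/87) = 49216/87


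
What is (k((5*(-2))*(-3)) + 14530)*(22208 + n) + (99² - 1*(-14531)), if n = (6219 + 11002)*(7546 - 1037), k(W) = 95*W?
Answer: 1948536078192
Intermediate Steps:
n = 112091489 (n = 17221*6509 = 112091489)
(k((5*(-2))*(-3)) + 14530)*(22208 + n) + (99² - 1*(-14531)) = (95*((5*(-2))*(-3)) + 14530)*(22208 + 112091489) + (99² - 1*(-14531)) = (95*(-10*(-3)) + 14530)*112113697 + (9801 + 14531) = (95*30 + 14530)*112113697 + 24332 = (2850 + 14530)*112113697 + 24332 = 17380*112113697 + 24332 = 1948536053860 + 24332 = 1948536078192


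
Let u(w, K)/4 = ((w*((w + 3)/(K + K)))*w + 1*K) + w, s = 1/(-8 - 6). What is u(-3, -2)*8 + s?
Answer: -2241/14 ≈ -160.07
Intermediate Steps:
s = -1/14 (s = 1/(-14) = -1/14 ≈ -0.071429)
u(w, K) = 4*K + 4*w + 2*w**2*(3 + w)/K (u(w, K) = 4*(((w*((w + 3)/(K + K)))*w + 1*K) + w) = 4*(((w*((3 + w)/((2*K))))*w + K) + w) = 4*(((w*((3 + w)*(1/(2*K))))*w + K) + w) = 4*(((w*((3 + w)/(2*K)))*w + K) + w) = 4*(((w*(3 + w)/(2*K))*w + K) + w) = 4*((w**2*(3 + w)/(2*K) + K) + w) = 4*((K + w**2*(3 + w)/(2*K)) + w) = 4*(K + w + w**2*(3 + w)/(2*K)) = 4*K + 4*w + 2*w**2*(3 + w)/K)
u(-3, -2)*8 + s = (2*((-3)**3 + 3*(-3)**2 + 2*(-2)*(-2 - 3))/(-2))*8 - 1/14 = (2*(-1/2)*(-27 + 3*9 + 2*(-2)*(-5)))*8 - 1/14 = (2*(-1/2)*(-27 + 27 + 20))*8 - 1/14 = (2*(-1/2)*20)*8 - 1/14 = -20*8 - 1/14 = -160 - 1/14 = -2241/14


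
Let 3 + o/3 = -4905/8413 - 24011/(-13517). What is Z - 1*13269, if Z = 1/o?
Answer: -8178537700856/616355715 ≈ -13269.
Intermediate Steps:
o = -616355715/113718521 (o = -9 + 3*(-4905/8413 - 24011/(-13517)) = -9 + 3*(-4905*1/8413 - 24011*(-1/13517)) = -9 + 3*(-4905/8413 + 24011/13517) = -9 + 3*(135703658/113718521) = -9 + 407110974/113718521 = -616355715/113718521 ≈ -5.4200)
Z = -113718521/616355715 (Z = 1/(-616355715/113718521) = -113718521/616355715 ≈ -0.18450)
Z - 1*13269 = -113718521/616355715 - 1*13269 = -113718521/616355715 - 13269 = -8178537700856/616355715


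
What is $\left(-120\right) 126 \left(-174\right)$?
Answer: $2630880$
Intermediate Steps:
$\left(-120\right) 126 \left(-174\right) = \left(-15120\right) \left(-174\right) = 2630880$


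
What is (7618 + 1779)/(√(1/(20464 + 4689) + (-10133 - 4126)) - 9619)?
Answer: -2273573205679/2327644031259 - 9397*I*√9021290113778/2327644031259 ≈ -0.97677 - 0.012126*I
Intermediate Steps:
(7618 + 1779)/(√(1/(20464 + 4689) + (-10133 - 4126)) - 9619) = 9397/(√(1/25153 - 14259) - 9619) = 9397/(√(-358656626/25153) - 9619) = 9397/(I*√9021290113778/25153 - 9619) = 9397/(-9619 + I*√9021290113778/25153)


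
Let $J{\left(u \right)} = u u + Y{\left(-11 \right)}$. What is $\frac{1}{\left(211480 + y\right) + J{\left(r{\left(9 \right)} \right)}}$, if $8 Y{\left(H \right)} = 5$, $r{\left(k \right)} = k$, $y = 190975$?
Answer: $\frac{8}{3220293} \approx 2.4842 \cdot 10^{-6}$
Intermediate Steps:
$Y{\left(H \right)} = \frac{5}{8}$ ($Y{\left(H \right)} = \frac{1}{8} \cdot 5 = \frac{5}{8}$)
$J{\left(u \right)} = \frac{5}{8} + u^{2}$ ($J{\left(u \right)} = u u + \frac{5}{8} = u^{2} + \frac{5}{8} = \frac{5}{8} + u^{2}$)
$\frac{1}{\left(211480 + y\right) + J{\left(r{\left(9 \right)} \right)}} = \frac{1}{\left(211480 + 190975\right) + \left(\frac{5}{8} + 9^{2}\right)} = \frac{1}{402455 + \left(\frac{5}{8} + 81\right)} = \frac{1}{402455 + \frac{653}{8}} = \frac{1}{\frac{3220293}{8}} = \frac{8}{3220293}$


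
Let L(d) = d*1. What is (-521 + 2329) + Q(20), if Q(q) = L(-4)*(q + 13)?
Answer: 1676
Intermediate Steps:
L(d) = d
Q(q) = -52 - 4*q (Q(q) = -4*(q + 13) = -4*(13 + q) = -52 - 4*q)
(-521 + 2329) + Q(20) = (-521 + 2329) + (-52 - 4*20) = 1808 + (-52 - 80) = 1808 - 132 = 1676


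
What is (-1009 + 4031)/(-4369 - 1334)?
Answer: -3022/5703 ≈ -0.52990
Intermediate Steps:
(-1009 + 4031)/(-4369 - 1334) = 3022/(-5703) = 3022*(-1/5703) = -3022/5703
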